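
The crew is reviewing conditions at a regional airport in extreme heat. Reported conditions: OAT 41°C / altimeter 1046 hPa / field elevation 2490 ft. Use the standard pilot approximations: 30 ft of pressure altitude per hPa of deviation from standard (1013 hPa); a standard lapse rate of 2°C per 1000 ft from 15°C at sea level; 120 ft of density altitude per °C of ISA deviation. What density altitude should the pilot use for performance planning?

4980 ft

Pressure altitude = 2490 + (1013 − 1046) × 30 = 2490 + (-990) = 1500 ft.
ISA temperature at 1500 ft = 15 − 2 × (1500/1000) = 12°C.
ISA deviation = 41 − 12 = +29°C.
Density altitude = 1500 + 120 × (29) = 4980 ft.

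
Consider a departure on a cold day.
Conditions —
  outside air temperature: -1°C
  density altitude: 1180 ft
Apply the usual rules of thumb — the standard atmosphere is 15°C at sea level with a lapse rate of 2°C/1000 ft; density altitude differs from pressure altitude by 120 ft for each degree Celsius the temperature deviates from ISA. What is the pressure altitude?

2500 ft

DA = PA + 120 × (OAT − (15 − 2·PA/1000)) = PA + 120·OAT − 1800 + 0.24·PA = 1.24·PA + 120·OAT − 1800.
So 1.24·PA = 1180 − 120 × (-1) + 1800 = 3100.
PA = 3100 / 1.24 = 2500 ft.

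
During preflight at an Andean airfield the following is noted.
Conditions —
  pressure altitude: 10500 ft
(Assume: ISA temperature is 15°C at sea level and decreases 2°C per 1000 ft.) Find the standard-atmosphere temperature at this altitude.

ISA temperature = 15 − 2 × (10500/1000) = 15 − 21 = -6°C.

-6°C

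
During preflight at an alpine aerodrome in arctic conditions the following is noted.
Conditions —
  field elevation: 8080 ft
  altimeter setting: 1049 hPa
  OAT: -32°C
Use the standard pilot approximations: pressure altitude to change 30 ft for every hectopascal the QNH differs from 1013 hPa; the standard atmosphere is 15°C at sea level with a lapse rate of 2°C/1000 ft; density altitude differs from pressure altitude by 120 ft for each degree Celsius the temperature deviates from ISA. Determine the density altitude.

Pressure altitude = 8080 + (1013 − 1049) × 30 = 8080 + (-1080) = 7000 ft.
ISA temperature at 7000 ft = 15 − 2 × (7000/1000) = 1°C.
ISA deviation = -32 − 1 = -33°C.
Density altitude = 7000 + 120 × (-33) = 3040 ft.

3040 ft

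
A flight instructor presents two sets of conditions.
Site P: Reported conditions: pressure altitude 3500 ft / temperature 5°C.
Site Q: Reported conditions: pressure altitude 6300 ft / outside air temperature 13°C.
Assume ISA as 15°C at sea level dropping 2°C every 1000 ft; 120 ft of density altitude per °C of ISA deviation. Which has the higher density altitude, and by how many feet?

Site Q by 4432 ft

Site P: ISA temp = 8°C, deviation -3°C, DA = 3500 + 120 × (-3) = 3140 ft.
Site Q: ISA temp = 2.4°C, deviation +10.6°C, DA = 6300 + 120 × 10.6 = 7572 ft.
Site Q is higher by 7572 − 3140 = 4432 ft.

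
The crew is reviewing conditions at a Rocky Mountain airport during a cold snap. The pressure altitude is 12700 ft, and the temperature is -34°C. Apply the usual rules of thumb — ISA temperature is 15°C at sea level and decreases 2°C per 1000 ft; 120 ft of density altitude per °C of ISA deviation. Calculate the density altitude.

ISA temperature at 12700 ft = 15 − 2 × (12700/1000) = -10.4°C.
ISA deviation = -34 − (-10.4) = -23.6°C.
Density altitude = 12700 + 120 × (-23.6) = 12700 + (-2832) = 9868 ft.

9868 ft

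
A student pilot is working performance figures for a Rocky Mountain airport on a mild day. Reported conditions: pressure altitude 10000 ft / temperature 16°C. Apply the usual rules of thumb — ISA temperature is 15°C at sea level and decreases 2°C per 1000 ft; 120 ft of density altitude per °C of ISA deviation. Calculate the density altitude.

12520 ft

ISA temperature at 10000 ft = 15 − 2 × (10000/1000) = -5°C.
ISA deviation = 16 − (-5) = +21°C.
Density altitude = 10000 + 120 × (21) = 10000 + (+2520) = 12520 ft.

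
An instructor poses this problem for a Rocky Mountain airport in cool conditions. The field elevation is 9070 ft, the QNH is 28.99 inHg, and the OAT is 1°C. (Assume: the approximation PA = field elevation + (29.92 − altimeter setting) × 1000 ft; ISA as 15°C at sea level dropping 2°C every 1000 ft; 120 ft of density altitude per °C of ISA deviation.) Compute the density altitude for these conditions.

Pressure altitude = 9070 + (29.92 − 28.99) × 1000 = 9070 + (+930) = 10000 ft.
ISA temperature at 10000 ft = 15 − 2 × (10000/1000) = -5°C.
ISA deviation = 1 − (-5) = +6°C.
Density altitude = 10000 + 120 × (6) = 10720 ft.

10720 ft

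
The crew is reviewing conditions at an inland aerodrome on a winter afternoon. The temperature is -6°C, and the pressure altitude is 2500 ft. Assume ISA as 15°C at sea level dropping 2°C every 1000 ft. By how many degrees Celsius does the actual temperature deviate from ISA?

ISA temperature at 2500 ft = 15 − 2 × (2500/1000) = 10°C.
Deviation = OAT − ISA = -6 − 10 = -16°C.

ISA-16°C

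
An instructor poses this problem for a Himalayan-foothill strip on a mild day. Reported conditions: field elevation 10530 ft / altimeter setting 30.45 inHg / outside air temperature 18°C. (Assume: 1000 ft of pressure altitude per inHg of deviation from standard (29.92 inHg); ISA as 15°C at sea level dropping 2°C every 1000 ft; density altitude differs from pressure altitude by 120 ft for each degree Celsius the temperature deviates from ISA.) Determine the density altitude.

Pressure altitude = 10530 + (29.92 − 30.45) × 1000 = 10530 + (-530) = 10000 ft.
ISA temperature at 10000 ft = 15 − 2 × (10000/1000) = -5°C.
ISA deviation = 18 − (-5) = +23°C.
Density altitude = 10000 + 120 × (23) = 12760 ft.

12760 ft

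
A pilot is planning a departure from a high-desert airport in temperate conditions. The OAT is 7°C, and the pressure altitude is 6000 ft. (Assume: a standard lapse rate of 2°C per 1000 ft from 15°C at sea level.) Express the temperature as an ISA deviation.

ISA temperature at 6000 ft = 15 − 2 × (6000/1000) = 3°C.
Deviation = OAT − ISA = 7 − 3 = +4°C.

ISA+4°C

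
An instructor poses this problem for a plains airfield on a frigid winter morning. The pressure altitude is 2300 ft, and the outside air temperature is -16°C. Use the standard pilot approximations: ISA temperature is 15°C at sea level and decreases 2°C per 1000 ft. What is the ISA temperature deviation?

ISA temperature at 2300 ft = 15 − 2 × (2300/1000) = 10.4°C.
Deviation = OAT − ISA = -16 − 10.4 = -26.4°C.

ISA-26.4°C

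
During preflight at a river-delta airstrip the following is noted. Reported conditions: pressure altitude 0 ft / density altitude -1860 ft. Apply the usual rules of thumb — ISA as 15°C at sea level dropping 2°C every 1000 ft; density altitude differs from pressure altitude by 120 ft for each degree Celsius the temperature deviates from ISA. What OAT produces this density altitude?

-0.5°C

Density altitude − pressure altitude = -1860 − 0 = -1860 ft.
At 120 ft/°C that is an ISA deviation of -1860/120 = -15.5°C.
ISA temperature at 0 ft = 15 − 2 × (0/1000) = 15°C.
OAT = ISA + deviation = 15 + (-15.5) = -0.5°C.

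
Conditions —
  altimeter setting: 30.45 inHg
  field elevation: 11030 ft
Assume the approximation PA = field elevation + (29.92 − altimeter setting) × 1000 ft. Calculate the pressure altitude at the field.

10500 ft

Pressure correction = (29.92 − 30.45) × 1000 = -530 ft.
Pressure altitude = 11030 + (-530) = 10500 ft.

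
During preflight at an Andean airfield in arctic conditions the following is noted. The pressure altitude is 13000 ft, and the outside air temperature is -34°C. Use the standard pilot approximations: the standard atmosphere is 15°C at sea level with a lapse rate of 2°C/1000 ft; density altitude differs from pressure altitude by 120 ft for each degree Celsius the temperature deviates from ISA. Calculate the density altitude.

10240 ft

ISA temperature at 13000 ft = 15 − 2 × (13000/1000) = -11°C.
ISA deviation = -34 − (-11) = -23°C.
Density altitude = 13000 + 120 × (-23) = 13000 + (-2760) = 10240 ft.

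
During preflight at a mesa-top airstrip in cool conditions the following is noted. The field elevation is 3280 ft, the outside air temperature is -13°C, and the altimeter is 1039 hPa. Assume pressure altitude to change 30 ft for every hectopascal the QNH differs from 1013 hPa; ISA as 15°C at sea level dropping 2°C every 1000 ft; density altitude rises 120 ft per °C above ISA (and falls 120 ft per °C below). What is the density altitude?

Pressure altitude = 3280 + (1013 − 1039) × 30 = 3280 + (-780) = 2500 ft.
ISA temperature at 2500 ft = 15 − 2 × (2500/1000) = 10°C.
ISA deviation = -13 − 10 = -23°C.
Density altitude = 2500 + 120 × (-23) = -260 ft.

-260 ft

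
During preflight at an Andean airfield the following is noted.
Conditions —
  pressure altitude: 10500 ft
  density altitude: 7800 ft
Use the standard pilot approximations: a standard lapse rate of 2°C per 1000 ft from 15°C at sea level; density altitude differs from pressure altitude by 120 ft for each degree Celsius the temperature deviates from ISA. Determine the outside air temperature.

Density altitude − pressure altitude = 7800 − 10500 = -2700 ft.
At 120 ft/°C that is an ISA deviation of -2700/120 = -22.5°C.
ISA temperature at 10500 ft = 15 − 2 × (10500/1000) = -6°C.
OAT = ISA + deviation = -6 + (-22.5) = -28.5°C.

-28.5°C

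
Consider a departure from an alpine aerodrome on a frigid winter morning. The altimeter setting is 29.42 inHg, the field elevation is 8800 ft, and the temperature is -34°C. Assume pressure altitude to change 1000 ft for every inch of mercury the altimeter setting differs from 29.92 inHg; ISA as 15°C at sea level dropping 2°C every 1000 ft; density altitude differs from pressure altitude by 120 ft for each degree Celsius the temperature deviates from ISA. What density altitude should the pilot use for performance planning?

Pressure altitude = 8800 + (29.92 − 29.42) × 1000 = 8800 + (+500) = 9300 ft.
ISA temperature at 9300 ft = 15 − 2 × (9300/1000) = -3.6°C.
ISA deviation = -34 − (-3.6) = -30.4°C.
Density altitude = 9300 + 120 × (-30.4) = 5652 ft.

5652 ft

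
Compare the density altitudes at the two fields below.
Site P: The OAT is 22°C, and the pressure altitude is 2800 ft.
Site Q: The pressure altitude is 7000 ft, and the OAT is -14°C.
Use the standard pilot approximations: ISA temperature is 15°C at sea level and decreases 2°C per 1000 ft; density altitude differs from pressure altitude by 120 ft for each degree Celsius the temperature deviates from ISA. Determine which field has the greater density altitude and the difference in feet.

Site Q by 888 ft

Site P: ISA temp = 9.4°C, deviation +12.6°C, DA = 2800 + 120 × 12.6 = 4312 ft.
Site Q: ISA temp = 1°C, deviation -15°C, DA = 7000 + 120 × (-15) = 5200 ft.
Site Q is higher by 5200 − 4312 = 888 ft.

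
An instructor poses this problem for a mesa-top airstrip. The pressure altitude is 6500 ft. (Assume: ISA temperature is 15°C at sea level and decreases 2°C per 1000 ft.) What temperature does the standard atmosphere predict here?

ISA temperature = 15 − 2 × (6500/1000) = 15 − 13 = 2°C.

2°C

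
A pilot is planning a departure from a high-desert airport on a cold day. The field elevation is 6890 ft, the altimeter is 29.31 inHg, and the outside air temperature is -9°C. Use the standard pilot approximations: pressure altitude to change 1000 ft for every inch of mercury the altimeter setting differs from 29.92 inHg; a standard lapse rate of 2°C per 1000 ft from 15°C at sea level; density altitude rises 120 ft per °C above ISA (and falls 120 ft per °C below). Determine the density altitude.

Pressure altitude = 6890 + (29.92 − 29.31) × 1000 = 6890 + (+610) = 7500 ft.
ISA temperature at 7500 ft = 15 − 2 × (7500/1000) = 0°C.
ISA deviation = -9 − 0 = -9°C.
Density altitude = 7500 + 120 × (-9) = 6420 ft.

6420 ft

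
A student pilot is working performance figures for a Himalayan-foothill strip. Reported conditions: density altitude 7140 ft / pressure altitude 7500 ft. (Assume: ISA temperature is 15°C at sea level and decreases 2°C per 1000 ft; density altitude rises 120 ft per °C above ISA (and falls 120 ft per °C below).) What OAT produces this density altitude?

Density altitude − pressure altitude = 7140 − 7500 = -360 ft.
At 120 ft/°C that is an ISA deviation of -360/120 = -3°C.
ISA temperature at 7500 ft = 15 − 2 × (7500/1000) = 0°C.
OAT = ISA + deviation = 0 + (-3) = -3°C.

-3°C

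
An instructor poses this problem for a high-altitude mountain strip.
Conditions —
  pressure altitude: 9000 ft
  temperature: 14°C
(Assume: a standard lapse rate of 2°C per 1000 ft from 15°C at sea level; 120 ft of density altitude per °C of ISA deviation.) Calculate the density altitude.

ISA temperature at 9000 ft = 15 − 2 × (9000/1000) = -3°C.
ISA deviation = 14 − (-3) = +17°C.
Density altitude = 9000 + 120 × (17) = 9000 + (+2040) = 11040 ft.

11040 ft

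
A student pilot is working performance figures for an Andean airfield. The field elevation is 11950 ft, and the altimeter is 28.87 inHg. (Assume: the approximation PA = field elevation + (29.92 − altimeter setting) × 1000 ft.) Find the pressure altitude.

Pressure correction = (29.92 − 28.87) × 1000 = +1050 ft.
Pressure altitude = 11950 + (+1050) = 13000 ft.

13000 ft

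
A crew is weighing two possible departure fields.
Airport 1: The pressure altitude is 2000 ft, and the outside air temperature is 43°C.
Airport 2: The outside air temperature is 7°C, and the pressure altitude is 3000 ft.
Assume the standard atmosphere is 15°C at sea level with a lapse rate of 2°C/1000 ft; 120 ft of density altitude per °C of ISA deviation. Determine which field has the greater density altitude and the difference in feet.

Airport 1: ISA temp = 11°C, deviation +32°C, DA = 2000 + 120 × 32 = 5840 ft.
Airport 2: ISA temp = 9°C, deviation -2°C, DA = 3000 + 120 × (-2) = 2760 ft.
Airport 1 is higher by 5840 − 2760 = 3080 ft.

Airport 1 by 3080 ft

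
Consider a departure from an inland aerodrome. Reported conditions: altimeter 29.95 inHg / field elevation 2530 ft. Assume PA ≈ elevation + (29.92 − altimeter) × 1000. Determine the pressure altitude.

2500 ft

Pressure correction = (29.92 − 29.95) × 1000 = -30 ft.
Pressure altitude = 2530 + (-30) = 2500 ft.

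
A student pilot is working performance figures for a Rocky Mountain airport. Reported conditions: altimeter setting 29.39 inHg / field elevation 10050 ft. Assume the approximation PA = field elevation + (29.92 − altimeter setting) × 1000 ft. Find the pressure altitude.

10580 ft

Pressure correction = (29.92 − 29.39) × 1000 = +530 ft.
Pressure altitude = 10050 + (+530) = 10580 ft.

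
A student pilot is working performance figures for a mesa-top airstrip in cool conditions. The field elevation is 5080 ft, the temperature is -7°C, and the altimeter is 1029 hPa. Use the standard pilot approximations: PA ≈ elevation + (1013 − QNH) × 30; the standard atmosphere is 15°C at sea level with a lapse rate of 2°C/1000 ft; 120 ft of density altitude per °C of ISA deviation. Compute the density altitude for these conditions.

Pressure altitude = 5080 + (1013 − 1029) × 30 = 5080 + (-480) = 4600 ft.
ISA temperature at 4600 ft = 15 − 2 × (4600/1000) = 5.8°C.
ISA deviation = -7 − 5.8 = -12.8°C.
Density altitude = 4600 + 120 × (-12.8) = 3064 ft.

3064 ft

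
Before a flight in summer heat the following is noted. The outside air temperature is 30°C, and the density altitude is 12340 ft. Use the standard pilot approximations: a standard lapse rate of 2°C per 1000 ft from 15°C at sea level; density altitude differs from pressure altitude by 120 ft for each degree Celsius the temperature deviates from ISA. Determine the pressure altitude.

DA = PA + 120 × (OAT − (15 − 2·PA/1000)) = PA + 120·OAT − 1800 + 0.24·PA = 1.24·PA + 120·OAT − 1800.
So 1.24·PA = 12340 − 120 × 30 + 1800 = 10540.
PA = 10540 / 1.24 = 8500 ft.

8500 ft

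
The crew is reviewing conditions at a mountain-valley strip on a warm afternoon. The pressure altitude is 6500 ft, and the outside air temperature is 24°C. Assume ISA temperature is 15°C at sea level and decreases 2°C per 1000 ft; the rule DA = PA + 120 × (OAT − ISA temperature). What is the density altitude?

ISA temperature at 6500 ft = 15 − 2 × (6500/1000) = 2°C.
ISA deviation = 24 − 2 = +22°C.
Density altitude = 6500 + 120 × (22) = 6500 + (+2640) = 9140 ft.

9140 ft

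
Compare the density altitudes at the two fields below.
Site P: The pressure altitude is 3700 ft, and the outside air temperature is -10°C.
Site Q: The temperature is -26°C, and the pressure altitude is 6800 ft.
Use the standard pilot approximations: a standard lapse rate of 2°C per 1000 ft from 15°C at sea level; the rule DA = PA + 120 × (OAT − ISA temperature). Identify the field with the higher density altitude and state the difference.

Site P: ISA temp = 7.6°C, deviation -17.6°C, DA = 3700 + 120 × (-17.6) = 1588 ft.
Site Q: ISA temp = 1.4°C, deviation -27.4°C, DA = 6800 + 120 × (-27.4) = 3512 ft.
Site Q is higher by 3512 − 1588 = 1924 ft.

Site Q by 1924 ft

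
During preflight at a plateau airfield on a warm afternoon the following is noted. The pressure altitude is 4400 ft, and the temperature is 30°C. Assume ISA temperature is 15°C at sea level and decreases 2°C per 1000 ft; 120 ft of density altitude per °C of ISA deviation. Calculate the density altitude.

7256 ft

ISA temperature at 4400 ft = 15 − 2 × (4400/1000) = 6.2°C.
ISA deviation = 30 − 6.2 = +23.8°C.
Density altitude = 4400 + 120 × (23.8) = 4400 + (+2856) = 7256 ft.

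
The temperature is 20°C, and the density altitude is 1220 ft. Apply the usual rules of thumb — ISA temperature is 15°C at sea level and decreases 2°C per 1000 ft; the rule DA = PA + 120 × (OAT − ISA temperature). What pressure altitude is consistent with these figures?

DA = PA + 120 × (OAT − (15 − 2·PA/1000)) = PA + 120·OAT − 1800 + 0.24·PA = 1.24·PA + 120·OAT − 1800.
So 1.24·PA = 1220 − 120 × 20 + 1800 = 620.
PA = 620 / 1.24 = 500 ft.

500 ft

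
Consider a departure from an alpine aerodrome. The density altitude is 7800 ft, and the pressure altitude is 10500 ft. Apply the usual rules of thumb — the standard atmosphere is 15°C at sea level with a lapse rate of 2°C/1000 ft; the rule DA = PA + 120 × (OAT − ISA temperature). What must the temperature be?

Density altitude − pressure altitude = 7800 − 10500 = -2700 ft.
At 120 ft/°C that is an ISA deviation of -2700/120 = -22.5°C.
ISA temperature at 10500 ft = 15 − 2 × (10500/1000) = -6°C.
OAT = ISA + deviation = -6 + (-22.5) = -28.5°C.

-28.5°C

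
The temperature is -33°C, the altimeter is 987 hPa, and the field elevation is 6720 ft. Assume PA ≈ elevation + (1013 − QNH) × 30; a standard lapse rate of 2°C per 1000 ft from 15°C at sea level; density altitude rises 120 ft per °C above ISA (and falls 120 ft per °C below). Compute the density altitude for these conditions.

Pressure altitude = 6720 + (1013 − 987) × 30 = 6720 + (+780) = 7500 ft.
ISA temperature at 7500 ft = 15 − 2 × (7500/1000) = 0°C.
ISA deviation = -33 − 0 = -33°C.
Density altitude = 7500 + 120 × (-33) = 3540 ft.

3540 ft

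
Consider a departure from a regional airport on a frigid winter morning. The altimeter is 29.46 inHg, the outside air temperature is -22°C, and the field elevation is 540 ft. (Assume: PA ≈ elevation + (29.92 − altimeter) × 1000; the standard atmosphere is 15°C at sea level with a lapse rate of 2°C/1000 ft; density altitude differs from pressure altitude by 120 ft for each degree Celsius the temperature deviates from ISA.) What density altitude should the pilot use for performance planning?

Pressure altitude = 540 + (29.92 − 29.46) × 1000 = 540 + (+460) = 1000 ft.
ISA temperature at 1000 ft = 15 − 2 × (1000/1000) = 13°C.
ISA deviation = -22 − 13 = -35°C.
Density altitude = 1000 + 120 × (-35) = -3200 ft.

-3200 ft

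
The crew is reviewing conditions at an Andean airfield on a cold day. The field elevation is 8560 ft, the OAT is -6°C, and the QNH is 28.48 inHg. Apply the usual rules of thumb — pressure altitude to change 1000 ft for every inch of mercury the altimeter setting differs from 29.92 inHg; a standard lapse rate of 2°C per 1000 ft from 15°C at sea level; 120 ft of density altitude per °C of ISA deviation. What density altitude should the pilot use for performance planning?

Pressure altitude = 8560 + (29.92 − 28.48) × 1000 = 8560 + (+1440) = 10000 ft.
ISA temperature at 10000 ft = 15 − 2 × (10000/1000) = -5°C.
ISA deviation = -6 − (-5) = -1°C.
Density altitude = 10000 + 120 × (-1) = 9880 ft.

9880 ft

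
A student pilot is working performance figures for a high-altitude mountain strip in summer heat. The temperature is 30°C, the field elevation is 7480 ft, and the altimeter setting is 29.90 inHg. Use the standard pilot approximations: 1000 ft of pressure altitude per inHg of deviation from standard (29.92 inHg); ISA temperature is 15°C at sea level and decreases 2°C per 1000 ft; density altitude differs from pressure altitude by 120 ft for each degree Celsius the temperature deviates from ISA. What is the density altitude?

Pressure altitude = 7480 + (29.92 − 29.90) × 1000 = 7480 + (+20) = 7500 ft.
ISA temperature at 7500 ft = 15 − 2 × (7500/1000) = 0°C.
ISA deviation = 30 − 0 = +30°C.
Density altitude = 7500 + 120 × (30) = 11100 ft.

11100 ft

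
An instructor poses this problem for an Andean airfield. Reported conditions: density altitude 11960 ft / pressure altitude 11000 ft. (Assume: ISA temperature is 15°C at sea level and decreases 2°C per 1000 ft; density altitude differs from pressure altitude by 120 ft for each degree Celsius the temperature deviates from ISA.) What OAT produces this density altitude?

1°C

Density altitude − pressure altitude = 11960 − 11000 = +960 ft.
At 120 ft/°C that is an ISA deviation of 960/120 = +8°C.
ISA temperature at 11000 ft = 15 − 2 × (11000/1000) = -7°C.
OAT = ISA + deviation = -7 + (+8) = 1°C.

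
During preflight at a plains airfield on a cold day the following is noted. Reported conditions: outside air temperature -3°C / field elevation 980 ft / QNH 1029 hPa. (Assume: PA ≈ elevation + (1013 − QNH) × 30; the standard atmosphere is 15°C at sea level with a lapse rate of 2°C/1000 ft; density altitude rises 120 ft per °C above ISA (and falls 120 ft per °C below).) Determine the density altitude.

Pressure altitude = 980 + (1013 − 1029) × 30 = 980 + (-480) = 500 ft.
ISA temperature at 500 ft = 15 − 2 × (500/1000) = 14°C.
ISA deviation = -3 − 14 = -17°C.
Density altitude = 500 + 120 × (-17) = -1540 ft.

-1540 ft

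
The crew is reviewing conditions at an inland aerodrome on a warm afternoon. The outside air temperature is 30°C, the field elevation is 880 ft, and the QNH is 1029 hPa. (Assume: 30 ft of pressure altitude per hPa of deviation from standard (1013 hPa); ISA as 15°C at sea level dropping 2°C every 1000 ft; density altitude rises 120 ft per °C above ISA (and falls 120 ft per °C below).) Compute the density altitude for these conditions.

2296 ft

Pressure altitude = 880 + (1013 − 1029) × 30 = 880 + (-480) = 400 ft.
ISA temperature at 400 ft = 15 − 2 × (400/1000) = 14.2°C.
ISA deviation = 30 − 14.2 = +15.8°C.
Density altitude = 400 + 120 × (15.8) = 2296 ft.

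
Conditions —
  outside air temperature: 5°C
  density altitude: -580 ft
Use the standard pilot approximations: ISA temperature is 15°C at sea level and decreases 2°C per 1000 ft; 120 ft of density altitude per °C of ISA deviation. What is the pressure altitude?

DA = PA + 120 × (OAT − (15 − 2·PA/1000)) = PA + 120·OAT − 1800 + 0.24·PA = 1.24·PA + 120·OAT − 1800.
So 1.24·PA = -580 − 120 × 5 + 1800 = 620.
PA = 620 / 1.24 = 500 ft.

500 ft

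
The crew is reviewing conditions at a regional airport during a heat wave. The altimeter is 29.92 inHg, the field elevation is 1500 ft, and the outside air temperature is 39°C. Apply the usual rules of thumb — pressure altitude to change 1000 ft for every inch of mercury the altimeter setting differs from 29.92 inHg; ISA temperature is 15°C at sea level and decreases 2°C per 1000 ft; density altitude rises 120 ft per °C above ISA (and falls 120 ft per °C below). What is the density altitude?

4740 ft

Pressure altitude = 1500 + (29.92 − 29.92) × 1000 = 1500 + (0) = 1500 ft.
ISA temperature at 1500 ft = 15 − 2 × (1500/1000) = 12°C.
ISA deviation = 39 − 12 = +27°C.
Density altitude = 1500 + 120 × (27) = 4740 ft.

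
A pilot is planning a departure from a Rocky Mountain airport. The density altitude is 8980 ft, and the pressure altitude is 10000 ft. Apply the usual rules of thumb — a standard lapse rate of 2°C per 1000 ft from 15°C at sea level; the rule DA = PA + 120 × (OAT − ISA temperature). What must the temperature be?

Density altitude − pressure altitude = 8980 − 10000 = -1020 ft.
At 120 ft/°C that is an ISA deviation of -1020/120 = -8.5°C.
ISA temperature at 10000 ft = 15 − 2 × (10000/1000) = -5°C.
OAT = ISA + deviation = -5 + (-8.5) = -13.5°C.

-13.5°C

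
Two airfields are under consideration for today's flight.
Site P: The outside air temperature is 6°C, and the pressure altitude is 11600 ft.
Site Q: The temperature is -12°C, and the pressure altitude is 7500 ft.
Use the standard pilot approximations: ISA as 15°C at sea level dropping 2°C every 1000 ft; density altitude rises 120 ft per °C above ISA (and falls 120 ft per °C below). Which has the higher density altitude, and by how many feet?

Site P: ISA temp = -8.2°C, deviation +14.2°C, DA = 11600 + 120 × 14.2 = 13304 ft.
Site Q: ISA temp = 0°C, deviation -12°C, DA = 7500 + 120 × (-12) = 6060 ft.
Site P is higher by 13304 − 6060 = 7244 ft.

Site P by 7244 ft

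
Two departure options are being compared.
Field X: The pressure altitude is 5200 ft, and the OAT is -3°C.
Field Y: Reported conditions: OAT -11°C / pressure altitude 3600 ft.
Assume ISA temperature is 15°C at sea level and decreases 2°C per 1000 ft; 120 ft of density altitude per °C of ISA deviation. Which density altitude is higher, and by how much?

Field X by 2944 ft

Field X: ISA temp = 4.6°C, deviation -7.6°C, DA = 5200 + 120 × (-7.6) = 4288 ft.
Field Y: ISA temp = 7.8°C, deviation -18.8°C, DA = 3600 + 120 × (-18.8) = 1344 ft.
Field X is higher by 4288 − 1344 = 2944 ft.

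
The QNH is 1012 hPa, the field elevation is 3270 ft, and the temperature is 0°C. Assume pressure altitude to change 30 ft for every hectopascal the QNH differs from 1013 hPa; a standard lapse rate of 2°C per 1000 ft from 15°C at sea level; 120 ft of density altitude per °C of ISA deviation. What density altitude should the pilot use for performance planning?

2292 ft

Pressure altitude = 3270 + (1013 − 1012) × 30 = 3270 + (+30) = 3300 ft.
ISA temperature at 3300 ft = 15 − 2 × (3300/1000) = 8.4°C.
ISA deviation = 0 − 8.4 = -8.4°C.
Density altitude = 3300 + 120 × (-8.4) = 2292 ft.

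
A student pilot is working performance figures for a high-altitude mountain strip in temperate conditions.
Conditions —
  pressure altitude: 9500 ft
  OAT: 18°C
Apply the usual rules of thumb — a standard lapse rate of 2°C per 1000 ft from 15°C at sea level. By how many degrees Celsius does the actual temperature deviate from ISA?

ISA+22°C

ISA temperature at 9500 ft = 15 − 2 × (9500/1000) = -4°C.
Deviation = OAT − ISA = 18 − (-4) = +22°C.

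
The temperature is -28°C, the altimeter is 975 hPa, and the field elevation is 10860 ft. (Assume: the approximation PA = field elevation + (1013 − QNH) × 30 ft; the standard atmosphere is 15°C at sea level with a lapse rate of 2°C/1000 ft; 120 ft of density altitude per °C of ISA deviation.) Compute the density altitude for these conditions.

Pressure altitude = 10860 + (1013 − 975) × 30 = 10860 + (+1140) = 12000 ft.
ISA temperature at 12000 ft = 15 − 2 × (12000/1000) = -9°C.
ISA deviation = -28 − (-9) = -19°C.
Density altitude = 12000 + 120 × (-19) = 9720 ft.

9720 ft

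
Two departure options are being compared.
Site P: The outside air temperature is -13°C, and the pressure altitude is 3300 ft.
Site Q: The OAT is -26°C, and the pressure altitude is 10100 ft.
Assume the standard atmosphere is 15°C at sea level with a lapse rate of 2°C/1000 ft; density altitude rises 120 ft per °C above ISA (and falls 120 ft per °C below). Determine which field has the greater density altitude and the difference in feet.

Site P: ISA temp = 8.4°C, deviation -21.4°C, DA = 3300 + 120 × (-21.4) = 732 ft.
Site Q: ISA temp = -5.2°C, deviation -20.8°C, DA = 10100 + 120 × (-20.8) = 7604 ft.
Site Q is higher by 7604 − 732 = 6872 ft.

Site Q by 6872 ft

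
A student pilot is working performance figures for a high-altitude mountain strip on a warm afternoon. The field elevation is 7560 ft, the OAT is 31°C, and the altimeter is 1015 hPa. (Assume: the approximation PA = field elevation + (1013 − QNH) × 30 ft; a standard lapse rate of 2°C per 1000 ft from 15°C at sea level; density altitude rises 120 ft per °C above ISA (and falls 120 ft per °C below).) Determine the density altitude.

Pressure altitude = 7560 + (1013 − 1015) × 30 = 7560 + (-60) = 7500 ft.
ISA temperature at 7500 ft = 15 − 2 × (7500/1000) = 0°C.
ISA deviation = 31 − 0 = +31°C.
Density altitude = 7500 + 120 × (31) = 11220 ft.

11220 ft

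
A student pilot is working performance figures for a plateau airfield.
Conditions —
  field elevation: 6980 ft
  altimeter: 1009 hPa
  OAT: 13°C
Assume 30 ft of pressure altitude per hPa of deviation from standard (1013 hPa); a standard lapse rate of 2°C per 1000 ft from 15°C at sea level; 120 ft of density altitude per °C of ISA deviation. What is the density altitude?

Pressure altitude = 6980 + (1013 − 1009) × 30 = 6980 + (+120) = 7100 ft.
ISA temperature at 7100 ft = 15 − 2 × (7100/1000) = 0.8°C.
ISA deviation = 13 − 0.8 = +12.2°C.
Density altitude = 7100 + 120 × (12.2) = 8564 ft.

8564 ft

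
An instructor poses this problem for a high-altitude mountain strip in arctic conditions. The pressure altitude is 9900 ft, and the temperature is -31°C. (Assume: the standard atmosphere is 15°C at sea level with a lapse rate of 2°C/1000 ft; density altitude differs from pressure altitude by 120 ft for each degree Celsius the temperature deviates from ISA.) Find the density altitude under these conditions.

ISA temperature at 9900 ft = 15 − 2 × (9900/1000) = -4.8°C.
ISA deviation = -31 − (-4.8) = -26.2°C.
Density altitude = 9900 + 120 × (-26.2) = 9900 + (-3144) = 6756 ft.

6756 ft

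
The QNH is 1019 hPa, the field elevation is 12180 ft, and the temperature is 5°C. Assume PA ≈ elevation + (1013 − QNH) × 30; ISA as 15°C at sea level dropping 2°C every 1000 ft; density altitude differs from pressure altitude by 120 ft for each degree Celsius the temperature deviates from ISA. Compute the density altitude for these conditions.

Pressure altitude = 12180 + (1013 − 1019) × 30 = 12180 + (-180) = 12000 ft.
ISA temperature at 12000 ft = 15 − 2 × (12000/1000) = -9°C.
ISA deviation = 5 − (-9) = +14°C.
Density altitude = 12000 + 120 × (14) = 13680 ft.

13680 ft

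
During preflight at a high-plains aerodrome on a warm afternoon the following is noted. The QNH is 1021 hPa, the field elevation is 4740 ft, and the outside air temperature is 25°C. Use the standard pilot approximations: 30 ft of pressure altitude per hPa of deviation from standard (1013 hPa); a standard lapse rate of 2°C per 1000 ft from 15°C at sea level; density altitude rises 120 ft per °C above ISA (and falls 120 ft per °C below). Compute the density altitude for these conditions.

6780 ft

Pressure altitude = 4740 + (1013 − 1021) × 30 = 4740 + (-240) = 4500 ft.
ISA temperature at 4500 ft = 15 − 2 × (4500/1000) = 6°C.
ISA deviation = 25 − 6 = +19°C.
Density altitude = 4500 + 120 × (19) = 6780 ft.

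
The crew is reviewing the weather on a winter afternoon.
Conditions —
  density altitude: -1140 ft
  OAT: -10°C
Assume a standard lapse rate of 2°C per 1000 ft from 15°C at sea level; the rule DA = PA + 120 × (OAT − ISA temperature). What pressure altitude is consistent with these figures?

1500 ft

DA = PA + 120 × (OAT − (15 − 2·PA/1000)) = PA + 120·OAT − 1800 + 0.24·PA = 1.24·PA + 120·OAT − 1800.
So 1.24·PA = -1140 − 120 × (-10) + 1800 = 1860.
PA = 1860 / 1.24 = 1500 ft.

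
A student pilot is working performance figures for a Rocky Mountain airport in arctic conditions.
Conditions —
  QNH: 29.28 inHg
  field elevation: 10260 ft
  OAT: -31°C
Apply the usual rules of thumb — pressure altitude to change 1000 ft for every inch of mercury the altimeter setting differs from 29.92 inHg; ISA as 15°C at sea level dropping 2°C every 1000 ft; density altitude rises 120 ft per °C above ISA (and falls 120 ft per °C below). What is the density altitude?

7996 ft

Pressure altitude = 10260 + (29.92 − 29.28) × 1000 = 10260 + (+640) = 10900 ft.
ISA temperature at 10900 ft = 15 − 2 × (10900/1000) = -6.8°C.
ISA deviation = -31 − (-6.8) = -24.2°C.
Density altitude = 10900 + 120 × (-24.2) = 7996 ft.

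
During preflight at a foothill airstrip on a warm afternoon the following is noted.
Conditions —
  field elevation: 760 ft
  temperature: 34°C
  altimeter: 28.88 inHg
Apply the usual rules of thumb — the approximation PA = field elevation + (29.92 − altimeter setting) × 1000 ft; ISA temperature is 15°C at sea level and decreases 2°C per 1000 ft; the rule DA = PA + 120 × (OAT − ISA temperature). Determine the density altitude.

Pressure altitude = 760 + (29.92 − 28.88) × 1000 = 760 + (+1040) = 1800 ft.
ISA temperature at 1800 ft = 15 − 2 × (1800/1000) = 11.4°C.
ISA deviation = 34 − 11.4 = +22.6°C.
Density altitude = 1800 + 120 × (22.6) = 4512 ft.

4512 ft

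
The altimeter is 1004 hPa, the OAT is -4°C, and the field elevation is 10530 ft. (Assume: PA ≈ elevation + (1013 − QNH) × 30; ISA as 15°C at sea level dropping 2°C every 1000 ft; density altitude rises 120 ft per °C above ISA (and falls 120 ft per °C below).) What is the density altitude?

Pressure altitude = 10530 + (1013 − 1004) × 30 = 10530 + (+270) = 10800 ft.
ISA temperature at 10800 ft = 15 − 2 × (10800/1000) = -6.6°C.
ISA deviation = -4 − (-6.6) = +2.6°C.
Density altitude = 10800 + 120 × (2.6) = 11112 ft.

11112 ft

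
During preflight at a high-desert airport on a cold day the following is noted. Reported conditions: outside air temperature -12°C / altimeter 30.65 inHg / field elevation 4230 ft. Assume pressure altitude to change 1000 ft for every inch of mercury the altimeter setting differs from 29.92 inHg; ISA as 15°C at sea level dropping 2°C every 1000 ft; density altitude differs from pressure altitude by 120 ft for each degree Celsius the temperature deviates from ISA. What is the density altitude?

1100 ft

Pressure altitude = 4230 + (29.92 − 30.65) × 1000 = 4230 + (-730) = 3500 ft.
ISA temperature at 3500 ft = 15 − 2 × (3500/1000) = 8°C.
ISA deviation = -12 − 8 = -20°C.
Density altitude = 3500 + 120 × (-20) = 1100 ft.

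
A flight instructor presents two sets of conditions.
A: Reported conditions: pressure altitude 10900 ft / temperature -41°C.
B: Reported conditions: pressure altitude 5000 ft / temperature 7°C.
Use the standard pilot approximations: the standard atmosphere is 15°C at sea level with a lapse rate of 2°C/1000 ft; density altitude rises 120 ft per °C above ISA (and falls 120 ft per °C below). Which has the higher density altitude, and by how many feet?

A by 1556 ft

A: ISA temp = -6.8°C, deviation -34.2°C, DA = 10900 + 120 × (-34.2) = 6796 ft.
B: ISA temp = 5°C, deviation +2°C, DA = 5000 + 120 × 2 = 5240 ft.
A is higher by 6796 − 5240 = 1556 ft.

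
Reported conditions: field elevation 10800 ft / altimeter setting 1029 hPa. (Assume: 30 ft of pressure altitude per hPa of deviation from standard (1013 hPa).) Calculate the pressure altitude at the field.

Pressure correction = (1013 − 1029) × 30 = -480 ft.
Pressure altitude = 10800 + (-480) = 10320 ft.

10320 ft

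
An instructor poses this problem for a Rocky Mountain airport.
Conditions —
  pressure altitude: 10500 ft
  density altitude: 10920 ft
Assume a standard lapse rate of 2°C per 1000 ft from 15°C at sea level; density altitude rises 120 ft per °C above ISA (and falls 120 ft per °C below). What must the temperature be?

Density altitude − pressure altitude = 10920 − 10500 = +420 ft.
At 120 ft/°C that is an ISA deviation of 420/120 = +3.5°C.
ISA temperature at 10500 ft = 15 − 2 × (10500/1000) = -6°C.
OAT = ISA + deviation = -6 + (+3.5) = -2.5°C.

-2.5°C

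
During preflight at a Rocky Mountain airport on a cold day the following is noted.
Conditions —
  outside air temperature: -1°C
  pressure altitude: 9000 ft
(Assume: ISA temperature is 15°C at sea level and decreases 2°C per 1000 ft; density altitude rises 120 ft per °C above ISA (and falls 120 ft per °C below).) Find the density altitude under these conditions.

ISA temperature at 9000 ft = 15 − 2 × (9000/1000) = -3°C.
ISA deviation = -1 − (-3) = +2°C.
Density altitude = 9000 + 120 × (2) = 9000 + (+240) = 9240 ft.

9240 ft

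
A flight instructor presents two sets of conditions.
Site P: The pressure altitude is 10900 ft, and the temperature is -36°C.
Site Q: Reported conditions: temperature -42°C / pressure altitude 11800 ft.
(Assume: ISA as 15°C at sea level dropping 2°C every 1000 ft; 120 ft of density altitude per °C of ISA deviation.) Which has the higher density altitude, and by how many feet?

Site Q by 396 ft

Site P: ISA temp = -6.8°C, deviation -29.2°C, DA = 10900 + 120 × (-29.2) = 7396 ft.
Site Q: ISA temp = -8.6°C, deviation -33.4°C, DA = 11800 + 120 × (-33.4) = 7792 ft.
Site Q is higher by 7792 − 7396 = 396 ft.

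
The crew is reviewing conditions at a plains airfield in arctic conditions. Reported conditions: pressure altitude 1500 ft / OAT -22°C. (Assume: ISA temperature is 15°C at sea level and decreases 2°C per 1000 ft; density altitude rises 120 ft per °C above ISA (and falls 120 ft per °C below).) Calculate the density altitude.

ISA temperature at 1500 ft = 15 − 2 × (1500/1000) = 12°C.
ISA deviation = -22 − 12 = -34°C.
Density altitude = 1500 + 120 × (-34) = 1500 + (-4080) = -2580 ft.

-2580 ft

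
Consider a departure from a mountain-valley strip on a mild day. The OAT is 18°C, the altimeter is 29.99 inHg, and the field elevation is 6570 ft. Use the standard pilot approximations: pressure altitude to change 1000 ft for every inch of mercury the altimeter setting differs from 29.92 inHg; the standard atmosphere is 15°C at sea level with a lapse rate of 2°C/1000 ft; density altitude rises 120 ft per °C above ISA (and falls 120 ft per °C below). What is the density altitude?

Pressure altitude = 6570 + (29.92 − 29.99) × 1000 = 6570 + (-70) = 6500 ft.
ISA temperature at 6500 ft = 15 − 2 × (6500/1000) = 2°C.
ISA deviation = 18 − 2 = +16°C.
Density altitude = 6500 + 120 × (16) = 8420 ft.

8420 ft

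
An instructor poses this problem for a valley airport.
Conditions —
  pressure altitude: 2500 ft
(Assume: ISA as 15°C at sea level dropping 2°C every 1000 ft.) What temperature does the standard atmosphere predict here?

ISA temperature = 15 − 2 × (2500/1000) = 15 − 5 = 10°C.

10°C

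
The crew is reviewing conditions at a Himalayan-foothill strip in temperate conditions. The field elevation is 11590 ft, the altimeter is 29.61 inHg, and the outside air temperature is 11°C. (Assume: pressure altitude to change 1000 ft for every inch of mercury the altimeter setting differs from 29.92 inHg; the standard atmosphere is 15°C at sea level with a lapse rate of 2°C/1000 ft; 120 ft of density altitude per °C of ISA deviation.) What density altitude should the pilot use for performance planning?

Pressure altitude = 11590 + (29.92 − 29.61) × 1000 = 11590 + (+310) = 11900 ft.
ISA temperature at 11900 ft = 15 − 2 × (11900/1000) = -8.8°C.
ISA deviation = 11 − (-8.8) = +19.8°C.
Density altitude = 11900 + 120 × (19.8) = 14276 ft.

14276 ft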